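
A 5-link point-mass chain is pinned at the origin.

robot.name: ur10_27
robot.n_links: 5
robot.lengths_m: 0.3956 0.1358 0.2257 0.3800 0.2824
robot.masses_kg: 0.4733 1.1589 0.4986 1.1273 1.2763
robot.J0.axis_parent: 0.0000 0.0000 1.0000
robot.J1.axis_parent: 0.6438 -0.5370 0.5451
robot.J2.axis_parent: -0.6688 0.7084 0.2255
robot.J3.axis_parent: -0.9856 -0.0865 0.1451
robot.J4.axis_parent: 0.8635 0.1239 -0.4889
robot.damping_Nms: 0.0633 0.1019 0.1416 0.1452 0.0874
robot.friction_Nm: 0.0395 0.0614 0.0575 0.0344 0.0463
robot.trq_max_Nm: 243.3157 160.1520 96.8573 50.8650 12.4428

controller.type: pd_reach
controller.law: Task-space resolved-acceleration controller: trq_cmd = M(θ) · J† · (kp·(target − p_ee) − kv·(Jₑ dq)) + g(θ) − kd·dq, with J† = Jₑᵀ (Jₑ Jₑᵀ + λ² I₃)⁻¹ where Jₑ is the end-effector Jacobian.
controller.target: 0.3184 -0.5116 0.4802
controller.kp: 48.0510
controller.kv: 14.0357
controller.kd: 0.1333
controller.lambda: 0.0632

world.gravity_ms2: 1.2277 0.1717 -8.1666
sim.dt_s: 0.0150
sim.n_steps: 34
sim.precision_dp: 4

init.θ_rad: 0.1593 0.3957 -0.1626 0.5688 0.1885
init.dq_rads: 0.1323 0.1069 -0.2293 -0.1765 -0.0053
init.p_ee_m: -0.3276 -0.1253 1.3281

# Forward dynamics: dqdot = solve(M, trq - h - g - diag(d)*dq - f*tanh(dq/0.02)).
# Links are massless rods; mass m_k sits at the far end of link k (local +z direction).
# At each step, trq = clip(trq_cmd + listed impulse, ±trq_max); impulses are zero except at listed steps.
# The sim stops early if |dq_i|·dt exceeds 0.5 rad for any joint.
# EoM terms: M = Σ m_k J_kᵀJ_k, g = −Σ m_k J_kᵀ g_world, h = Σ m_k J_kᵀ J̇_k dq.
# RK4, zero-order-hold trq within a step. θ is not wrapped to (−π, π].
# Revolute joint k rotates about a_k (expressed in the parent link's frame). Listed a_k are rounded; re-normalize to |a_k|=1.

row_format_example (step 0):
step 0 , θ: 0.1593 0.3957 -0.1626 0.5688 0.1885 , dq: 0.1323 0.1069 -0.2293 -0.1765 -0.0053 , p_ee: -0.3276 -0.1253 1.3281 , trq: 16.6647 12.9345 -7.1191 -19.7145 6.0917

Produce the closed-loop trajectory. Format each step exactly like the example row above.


step 1 , θ: 0.1949 0.4021 -0.1579 0.5838 0.1995 , dq: 4.5179 0.7598 0.9026 2.0860 1.3946 , p_ee: -0.3263 -0.1328 1.3259 , trq: 13.2358 10.0866 -5.6886 -15.8225 4.7738
step 2 , θ: 0.2864 0.4188 -0.1342 0.6251 0.2259 , dq: 7.6212 1.6020 2.4867 3.2958 2.0818 , p_ee: -0.3216 -0.1430 1.3213 , trq: 9.8931 7.6614 -5.0009 -11.8585 3.8736
step 3 , θ: 0.4183 0.4467 -0.0859 0.6779 0.2604 , dq: 9.9682 2.2518 4.2219 3.6176 2.4812 , p_ee: -0.3143 -0.1554 1.3147 , trq: 6.5704 4.5689 -3.7814 -7.6939 3.1605
step 4 , θ: 0.5821 0.4795 -0.0153 0.7311 0.3011 , dq: 11.9012 2.1909 5.3766 3.3815 2.9257 , p_ee: -0.3055 -0.1696 1.3065 , trq: 3.1760 0.8599 -1.5978 -3.3002 2.5255
step 5 , θ: 0.7710 0.5051 0.0646 0.7796 0.3511 , dq: 13.3048 1.2055 5.3022 3.0811 3.7394 , p_ee: -0.2958 -0.1858 1.2971 , trq: -0.0144 -2.4292 1.1451 1.0724 1.9484
step 6 , θ: 0.9736 0.5125 0.1359 0.8255 0.4174 , dq: 13.6481 -0.2324 4.1323 3.0749 5.1127 , p_ee: -0.2855 -0.2037 1.2869 , trq: -2.2242 -4.0757 3.4446 4.7378 1.4802
step 7 , θ: 1.1705 0.5013 0.1883 0.8731 0.5077 , dq: 12.4706 -1.2453 2.7536 3.3407 6.9057 , p_ee: -0.2746 -0.2223 1.2757 , trq: -2.7843 -3.7391 4.2600 6.5746 1.2218
step 8 , θ: 1.3405 0.4808 0.2227 0.9258 0.6247 , dq: 10.0854 -1.4314 1.8322 3.7288 8.6372 , p_ee: -0.2629 -0.2406 1.2628 , trq: -2.0041 -2.1299 3.2770 5.8292 1.2325
step 9 , θ: 1.4723 0.4622 0.2480 0.9840 0.7635 , dq: 7.4675 -0.9740 1.6101 4.0254 9.8099 , p_ee: -0.2503 -0.2581 1.2470 , trq: -0.8080 -0.1542 1.1197 3.1445 1.4179
step 10 , θ: 1.5681 0.4519 0.2726 1.0455 0.9146 , dq: 5.3405 -0.3737 1.7358 4.1716 10.2903 , p_ee: -0.2370 -0.2744 1.2277 , trq: 0.1926 1.5592 -1.2249 -0.1501 1.5932
step 11 , θ: 1.6365 0.4497 0.2995 1.1084 1.0686 , dq: 3.8454 0.0917 1.8768 4.2081 10.2280 , p_ee: -0.2228 -0.2898 1.2050 , trq: 0.8332 2.6743 -3.1194 -3.1375 1.6335
step 12 , θ: 1.6867 0.4529 0.3275 1.1715 1.2189 , dq: 2.8764 0.3514 1.8798 4.2016 9.8229 , p_ee: -0.2080 -0.3043 1.1797 , trq: 1.1421 3.1311 -4.3716 -5.4951 1.5127
step 13 , θ: 1.7248 0.4595 0.3552 1.2341 1.3617 , dq: 2.2077 0.5353 1.8476 4.1495 9.2292 , p_ee: -0.1925 -0.3182 1.1525 , trq: 1.2216 3.0531 -5.0618 -7.1973 1.2619
step 14 , θ: 1.7543 0.4684 0.3823 1.2958 1.4947 , dq: 1.7300 0.6747 1.7832 4.0801 8.5383 , p_ee: -0.1765 -0.3314 1.1242 , trq: 1.1409 2.5846 -5.3176 -8.3595 0.9305
step 15 , θ: 1.7777 0.4793 0.4083 1.3565 1.6171 , dq: 1.3724 0.7974 1.7049 4.0041 7.8024 , p_ee: -0.1599 -0.3440 1.0953 , trq: 0.9550 1.8621 -5.2697 -9.1079 0.5644
step 16 , θ: 1.7962 0.4920 0.4331 1.4160 1.7284 , dq: 1.0906 0.9212 1.6295 3.9237 7.0516 , p_ee: -0.1430 -0.3559 1.0663 , trq: 0.7031 0.9911 -5.0248 -9.5514 0.1987
step 17 , θ: 1.8110 0.5067 0.4569 1.4742 1.8284 , dq: 0.8585 1.0553 1.5682 3.8373 6.3042 , p_ee: -0.1257 -0.3670 1.0376 , trq: 0.4109 0.0451 -4.6629 -9.7772 -0.1427
step 18 , θ: 1.8225 0.5234 0.4800 1.5311 1.9173 , dq: 0.6617 1.2020 1.5264 3.7420 5.5721 , p_ee: -0.1082 -0.3774 1.0094 , trq: 0.0940 -0.9285 -4.2416 -9.8538 -0.4458
step 19 , θ: 1.8313 0.5424 0.5025 1.5865 1.9955 , dq: 0.4935 1.3590 1.5047 3.6350 4.8634 , p_ee: -0.0906 -0.3870 0.9821 , trq: -0.2385 -1.8999 -3.8016 -9.8350 -0.7034
step 20 , θ: 1.8378 0.5639 0.5249 1.6402 2.0632 , dq: 0.3519 1.5209 1.5002 3.5142 4.1840 , p_ee: -0.0730 -0.3959 0.9557 , trq: -0.5808 -2.8504 -3.3715 -9.7625 -0.9134
step 21 , θ: 1.8423 0.5877 0.5473 1.6920 2.1210 , dq: 0.2373 1.6809 1.5082 3.3785 3.5378 , p_ee: -0.0554 -0.4042 0.9302 , trq: -0.9278 -3.7673 -2.9706 -9.6670 -1.0765
step 22 , θ: 1.8453 0.6140 0.5700 1.7417 2.1695 , dq: 0.1508 1.8324 1.5234 3.2277 2.9276 , p_ee: -0.0380 -0.4118 0.9058 , trq: -1.2738 -4.6412 -2.6110 -9.5700 -1.1951
step 23 , θ: 1.8472 0.6424 0.5928 1.7889 2.2090 , dq: 0.0930 1.9695 1.5415 3.0624 2.3551 , p_ee: -0.0207 -0.4189 0.8824 , trq: -1.6118 -5.4642 -2.2989 -9.4842 -1.2721
step 24 , θ: 1.8485 0.6727 0.6160 1.8336 2.2403 , dq: 0.0634 2.0877 1.5592 2.8834 1.8218 , p_ee: -0.0037 -0.4254 0.8600 , trq: -1.9347 -6.2298 -2.0365 -9.4155 -1.3111
step 25 , θ: 1.8494 0.7047 0.6395 1.8755 2.2639 , dq: 0.0606 2.1838 1.5746 2.6926 1.3285 , p_ee: 0.0129 -0.4314 0.8386 , trq: -2.2359 -6.9332 -1.8227 -9.3650 -1.3154
step 26 , θ: 1.8505 0.7379 0.6631 1.9144 2.2804 , dq: 0.0816 2.2560 1.5864 2.4921 0.8763 , p_ee: 0.0292 -0.4371 0.8181 , trq: -2.5101 -7.5712 -1.6544 -9.3307 -1.2884
step 27 , θ: 1.8521 0.7721 0.6869 1.9503 2.2904 , dq: 0.1226 2.3033 1.5940 2.2846 0.4657 , p_ee: 0.0451 -0.4423 0.7986 , trq: -2.7540 -8.1422 -1.5279 -9.3094 -1.2336
step 28 , θ: 1.8543 0.8067 0.7108 1.9830 2.2947 , dq: 0.1793 2.3256 1.5970 2.0733 0.0971 , p_ee: 0.0605 -0.4472 0.7799 , trq: -2.9662 -8.6463 -1.4387 -9.2975 -1.1547
step 29 , θ: 1.8575 0.8416 0.7348 2.0125 2.2939 , dq: 0.2354 2.3303 1.6116 1.8552 -0.1930 , p_ee: 0.0754 -0.4517 0.7620 , trq: -3.1655 -9.0963 -1.3833 -9.3039 -1.0761
step 30 , θ: 1.8615 0.8764 0.7590 2.0388 2.2891 , dq: 0.2956 2.3122 1.6158 1.6418 -0.4413 , p_ee: 0.0898 -0.4559 0.7449 , trq: -3.3361 -9.4823 -1.3555 -9.3120 -0.9824
step 31 , θ: 1.8664 0.9108 0.7831 2.0619 2.2809 , dq: 0.3578 2.2727 1.6067 1.4370 -0.6557 , p_ee: 0.1036 -0.4596 0.7285 , trq: -3.4750 -9.8035 -1.3506 -9.3154 -0.8735
step 32 , θ: 1.8722 0.9444 0.8071 2.0820 2.2698 , dq: 0.4179 2.2147 1.5854 1.2432 -0.8357 , p_ee: 0.1170 -0.4630 0.7129 , trq: -3.5845 -10.0629 -1.3647 -9.3120 -0.7537
step 33 , θ: 1.8789 0.9771 0.8306 2.0993 2.2562 , dq: 0.4727 2.1414 1.5526 1.0623 -0.9821 , p_ee: 0.1297 -0.4661 0.6979 , trq: -3.6668 -10.2642 -1.3940 -9.3000 -0.6274
step 34 , θ: 1.8863 1.0085 0.8535 2.1140 2.2406 , dq: 0.5197 2.0559 1.5090 0.8958 -1.0963 , p_ee: 0.1419 -0.4689 0.6837


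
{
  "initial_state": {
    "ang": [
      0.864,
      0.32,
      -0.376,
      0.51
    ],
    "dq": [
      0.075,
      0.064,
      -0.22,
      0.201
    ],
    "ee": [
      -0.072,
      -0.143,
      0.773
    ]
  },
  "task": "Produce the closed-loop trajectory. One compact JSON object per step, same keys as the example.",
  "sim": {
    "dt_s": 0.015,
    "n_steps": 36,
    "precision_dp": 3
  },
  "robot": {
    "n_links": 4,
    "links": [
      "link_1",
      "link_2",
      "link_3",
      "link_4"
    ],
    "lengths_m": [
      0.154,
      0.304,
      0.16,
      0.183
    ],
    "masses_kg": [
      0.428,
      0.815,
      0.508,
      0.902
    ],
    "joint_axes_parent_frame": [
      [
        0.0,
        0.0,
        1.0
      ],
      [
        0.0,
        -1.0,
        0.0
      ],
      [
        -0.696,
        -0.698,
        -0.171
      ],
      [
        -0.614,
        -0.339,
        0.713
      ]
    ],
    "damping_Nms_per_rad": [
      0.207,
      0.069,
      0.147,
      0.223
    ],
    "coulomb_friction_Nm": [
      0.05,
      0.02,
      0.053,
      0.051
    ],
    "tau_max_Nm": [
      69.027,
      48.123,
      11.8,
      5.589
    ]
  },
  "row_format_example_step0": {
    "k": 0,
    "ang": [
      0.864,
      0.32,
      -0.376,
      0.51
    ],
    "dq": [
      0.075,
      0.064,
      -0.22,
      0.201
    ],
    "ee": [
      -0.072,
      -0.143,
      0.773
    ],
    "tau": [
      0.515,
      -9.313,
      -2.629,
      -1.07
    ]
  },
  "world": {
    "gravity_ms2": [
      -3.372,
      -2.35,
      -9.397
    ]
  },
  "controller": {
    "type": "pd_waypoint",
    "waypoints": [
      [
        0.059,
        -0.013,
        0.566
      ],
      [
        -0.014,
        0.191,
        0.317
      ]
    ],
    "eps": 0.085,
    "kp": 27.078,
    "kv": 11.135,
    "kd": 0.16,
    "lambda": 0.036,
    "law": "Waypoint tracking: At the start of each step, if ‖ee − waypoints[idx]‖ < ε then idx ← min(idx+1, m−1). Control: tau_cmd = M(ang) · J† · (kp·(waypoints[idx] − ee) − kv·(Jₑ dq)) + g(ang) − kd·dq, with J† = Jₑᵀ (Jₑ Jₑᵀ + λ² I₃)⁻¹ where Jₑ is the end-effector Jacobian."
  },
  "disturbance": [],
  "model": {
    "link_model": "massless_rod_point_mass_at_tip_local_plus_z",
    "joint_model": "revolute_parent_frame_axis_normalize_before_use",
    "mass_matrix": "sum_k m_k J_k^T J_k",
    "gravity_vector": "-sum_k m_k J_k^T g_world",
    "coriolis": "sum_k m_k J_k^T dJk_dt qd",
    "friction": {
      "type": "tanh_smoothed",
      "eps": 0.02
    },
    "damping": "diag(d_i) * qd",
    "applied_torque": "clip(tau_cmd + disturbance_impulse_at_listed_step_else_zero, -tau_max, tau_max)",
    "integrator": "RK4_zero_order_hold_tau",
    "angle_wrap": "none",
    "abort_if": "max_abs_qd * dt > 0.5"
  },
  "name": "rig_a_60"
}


{"k":1,"ang":[0.863,0.321,-0.38,0.511],"dq":[-0.251,0.049,-0.5,0.258],"ee":[-0.071,-0.143,0.773],"tau":[0.516,-8.736,-2.372,-1.008]}
{"k":2,"ang":[0.859,0.321,-0.387,0.509],"dq":[-0.407,0.02,-0.635,0.255],"ee":[-0.069,-0.143,0.773],"tau":[0.49,-8.259,-2.167,-0.947]}
{"k":3,"ang":[0.853,0.321,-0.394,0.507],"dq":[-0.494,-0.01,-0.695,0.195],"ee":[-0.067,-0.142,0.773],"tau":[0.455,-7.854,-1.997,-0.885]}
{"k":4,"ang":[0.846,0.321,-0.403,0.504],"dq":[-0.554,-0.035,-0.731,0.147],"ee":[-0.065,-0.141,0.773],"tau":[0.42,-7.521,-1.851,-0.832]}
{"k":5,"ang":[0.838,0.32,-0.412,0.501],"dq":[-0.596,-0.057,-0.746,0.097],"ee":[-0.063,-0.14,0.773],"tau":[0.388,-7.244,-1.726,-0.785]}
{"k":6,"ang":[0.83,0.319,-0.421,0.497],"dq":[-0.641,-0.075,-0.77,0.085],"ee":[-0.06,-0.138,0.774],"tau":[0.362,-7.018,-1.614,-0.749]}
{"k":7,"ang":[0.82,0.318,-0.431,0.494],"dq":[-0.682,-0.089,-0.783,0.068],"ee":[-0.057,-0.137,0.774],"tau":[0.339,-6.828,-1.514,-0.715]}
{"k":8,"ang":[0.81,0.317,-0.441,0.49],"dq":[-0.719,-0.102,-0.792,0.056],"ee":[-0.054,-0.135,0.774],"tau":[0.32,-6.672,-1.424,-0.685]}
{"k":9,"ang":[0.8,0.315,-0.451,0.486],"dq":[-0.753,-0.112,-0.796,0.047],"ee":[-0.051,-0.133,0.774],"tau":[0.304,-6.543,-1.342,-0.658]}
{"k":10,"ang":[0.789,0.313,-0.461,0.482],"dq":[-0.782,-0.122,-0.794,0.04],"ee":[-0.048,-0.132,0.775],"tau":[0.291,-6.437,-1.267,-0.632]}
{"k":11,"ang":[0.778,0.311,-0.471,0.478],"dq":[-0.806,-0.132,-0.788,0.036],"ee":[-0.044,-0.13,0.775],"tau":[0.28,-6.351,-1.198,-0.609]}
{"k":12,"ang":[0.766,0.309,-0.481,0.474],"dq":[-0.826,-0.142,-0.779,0.035],"ee":[-0.041,-0.128,0.775],"tau":[0.273,-6.279,-1.134,-0.587]}
{"k":13,"ang":[0.754,0.307,-0.49,0.469],"dq":[-0.841,-0.151,-0.765,0.036],"ee":[-0.038,-0.127,0.775],"tau":[0.267,-6.219,-1.074,-0.566]}
{"k":14,"ang":[0.742,0.305,-0.5,0.465],"dq":[-0.851,-0.161,-0.749,0.041],"ee":[-0.035,-0.125,0.775],"tau":[0.263,-6.168,-1.016,-0.546]}
{"k":15,"ang":[0.73,0.302,-0.509,0.461],"dq":[-0.856,-0.172,-0.731,0.048],"ee":[-0.032,-0.123,0.775],"tau":[0.262,-6.124,-0.962,-0.526]}
{"k":16,"ang":[0.718,0.3,-0.518,0.457],"dq":[-0.857,-0.183,-0.709,0.056],"ee":[-0.028,-0.122,0.775],"tau":[0.261,-6.083,-0.91,-0.508]}
{"k":17,"ang":[0.705,0.297,-0.527,0.453],"dq":[-0.852,-0.195,-0.686,0.066],"ee":[-0.025,-0.12,0.775],"tau":[0.263,-6.044,-0.859,-0.489]}
{"k":18,"ang":[0.693,0.294,-0.535,0.449],"dq":[-0.844,-0.207,-0.662,0.079],"ee":[-0.022,-0.118,0.775],"tau":[0.265,-6.006,-0.81,-0.471]}
{"k":19,"ang":[0.681,0.291,-0.543,0.446],"dq":[-0.834,-0.219,-0.641,0.101],"ee":[-0.019,-0.117,0.775],"tau":[0.27,-5.969,-0.762,-0.455]}
{"k":20,"ang":[0.669,0.287,-0.55,0.442],"dq":[-0.827,-0.23,-0.631,0.144],"ee":[-0.016,-0.115,0.775],"tau":[0.277,-5.932,-0.711,-0.442]}
{"k":21,"ang":[0.658,0.284,-0.558,0.439],"dq":[-0.805,-0.243,-0.604,0.154],"ee":[-0.012,-0.114,0.775],"tau":[0.282,-5.887,-0.663,-0.423]}
{"k":22,"ang":[0.646,0.28,-0.564,0.436],"dq":[-0.779,-0.255,-0.578,0.17],"ee":[-0.009,-0.112,0.775],"tau":[0.288,-5.841,-0.617,-0.406]}
{"k":23,"ang":[0.636,0.276,-0.571,0.433],"dq":[-0.747,-0.266,-0.55,0.185],"ee":[-0.006,-0.111,0.774],"tau":[0.295,-5.791,-0.572,-0.389]}
{"k":24,"ang":[0.625,0.272,-0.577,0.43],"dq":[-0.712,-0.278,-0.523,0.201],"ee":[-0.003,-0.109,0.774],"tau":[0.303,-5.737,-0.528,-0.372]}
{"k":25,"ang":[0.615,0.268,-0.582,0.427],"dq":[-0.672,-0.288,-0.497,0.218],"ee":[0.0,-0.108,0.774],"tau":[0.312,-5.68,-0.485,-0.356]}
{"k":26,"ang":[0.606,0.263,-0.587,0.425],"dq":[-0.629,-0.298,-0.471,0.234],"ee":[0.004,-0.106,0.774],"tau":[0.321,-5.617,-0.443,-0.339]}
{"k":27,"ang":[0.598,0.259,-0.592,0.423],"dq":[-0.582,-0.306,-0.447,0.25],"ee":[0.007,-0.105,0.774],"tau":[0.33,-5.55,-0.402,-0.324]}
{"k":28,"ang":[0.59,0.254,-0.596,0.421],"dq":[-0.533,-0.313,-0.425,0.265],"ee":[0.01,-0.103,0.774],"tau":[0.339,-5.478,-0.361,-0.308]}
{"k":29,"ang":[0.583,0.25,-0.601,0.419],"dq":[-0.481,-0.318,-0.405,0.28],"ee":[0.013,-0.102,0.774],"tau":[0.348,-5.401,-0.322,-0.293]}
{"k":30,"ang":[0.577,0.245,-0.604,0.418],"dq":[-0.427,-0.321,-0.387,0.294],"ee":[0.016,-0.101,0.774],"tau":[0.357,-5.32,-0.283,-0.279]}
{"k":31,"ang":[0.571,0.24,-0.608,0.416],"dq":[-0.373,-0.323,-0.373,0.307],"ee":[0.02,-0.099,0.773],"tau":[0.365,-5.235,-0.245,-0.265]}
{"k":32,"ang":[0.566,0.235,-0.611,0.415],"dq":[-0.318,-0.322,-0.361,0.318],"ee":[0.023,-0.098,0.773],"tau":[0.374,-5.146,-0.207,-0.251]}
{"k":33,"ang":[0.562,0.231,-0.615,0.414],"dq":[-0.263,-0.319,-0.352,0.328],"ee":[0.026,-0.096,0.773],"tau":[0.381,-5.054,-0.17,-0.238]}
{"k":34,"ang":[0.559,0.226,-0.618,0.414],"dq":[-0.209,-0.314,-0.346,0.337],"ee":[0.03,-0.095,0.773],"tau":[0.388,-4.959,-0.134,-0.225]}
{"k":35,"ang":[0.557,0.221,-0.621,0.413],"dq":[-0.156,-0.307,-0.344,0.344],"ee":[0.033,-0.094,0.773],"tau":[0.395,-4.864,-0.098,-0.212]}
{"k":36,"ang":[0.555,0.217,-0.624,0.412],"dq":[-0.112,-0.298,-0.345,0.349],"ee":[0.036,-0.092,0.773]}


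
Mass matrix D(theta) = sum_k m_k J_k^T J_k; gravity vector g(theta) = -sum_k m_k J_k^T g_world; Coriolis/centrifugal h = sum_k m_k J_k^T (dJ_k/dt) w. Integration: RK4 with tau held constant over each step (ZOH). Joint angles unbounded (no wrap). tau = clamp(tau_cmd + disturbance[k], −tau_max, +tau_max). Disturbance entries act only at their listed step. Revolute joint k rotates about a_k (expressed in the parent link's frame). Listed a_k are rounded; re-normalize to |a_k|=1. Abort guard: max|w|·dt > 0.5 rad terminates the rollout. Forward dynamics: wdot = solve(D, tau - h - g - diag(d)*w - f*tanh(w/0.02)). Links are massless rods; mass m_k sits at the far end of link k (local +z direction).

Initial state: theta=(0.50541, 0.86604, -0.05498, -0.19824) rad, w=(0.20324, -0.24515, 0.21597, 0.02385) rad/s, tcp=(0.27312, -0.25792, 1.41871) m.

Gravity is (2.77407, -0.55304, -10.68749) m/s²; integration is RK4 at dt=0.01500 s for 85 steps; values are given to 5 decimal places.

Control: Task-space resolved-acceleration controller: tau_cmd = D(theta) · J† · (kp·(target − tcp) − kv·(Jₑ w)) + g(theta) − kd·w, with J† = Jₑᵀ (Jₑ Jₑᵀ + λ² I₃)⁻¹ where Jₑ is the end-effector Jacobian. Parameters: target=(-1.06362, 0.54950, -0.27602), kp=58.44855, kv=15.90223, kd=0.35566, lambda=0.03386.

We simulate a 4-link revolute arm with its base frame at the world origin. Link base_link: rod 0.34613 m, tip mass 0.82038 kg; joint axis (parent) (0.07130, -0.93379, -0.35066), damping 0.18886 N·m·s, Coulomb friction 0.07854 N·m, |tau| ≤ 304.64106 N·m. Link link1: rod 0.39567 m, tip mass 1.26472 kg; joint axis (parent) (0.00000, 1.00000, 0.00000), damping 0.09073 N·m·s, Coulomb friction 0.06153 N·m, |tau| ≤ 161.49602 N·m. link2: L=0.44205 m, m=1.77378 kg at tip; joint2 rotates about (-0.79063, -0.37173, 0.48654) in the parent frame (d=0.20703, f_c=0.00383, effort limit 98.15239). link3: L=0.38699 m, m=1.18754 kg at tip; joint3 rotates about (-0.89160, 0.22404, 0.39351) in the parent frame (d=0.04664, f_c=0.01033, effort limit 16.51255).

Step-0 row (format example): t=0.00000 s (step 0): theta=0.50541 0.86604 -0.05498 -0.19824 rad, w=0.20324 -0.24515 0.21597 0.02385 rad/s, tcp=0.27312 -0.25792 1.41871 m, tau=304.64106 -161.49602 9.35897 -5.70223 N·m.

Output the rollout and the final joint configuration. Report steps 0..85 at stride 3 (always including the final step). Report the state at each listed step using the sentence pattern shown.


t=0.04500 s (step 3): theta=0.80991 1.17034 0.09519 -0.06196 rad, w=12.47612 12.38219 5.47854 6.89324 rad/s, tcp=0.19292 -0.22414 1.37207 m, tau=150.70302 -57.38671 4.79806 0.35165 N·m.
t=0.09000 s (step 6): theta=1.42886 1.71569 0.25320 0.42740 rad, w=13.94962 10.62024 0.88113 13.75868 rad/s, tcp=0.01104 -0.14360 1.20433 m, tau=-38.01442 20.88429 1.65899 -0.23320 N·m.
t=0.13500 s (step 9): theta=2.00349 2.08658 0.21196 1.04446 rad, w=11.35067 6.00698 -1.90649 12.65193 rad/s, tcp=-0.21359 -0.06267 0.97695 m, tau=-86.05234 42.46204 4.74584 -6.57398 N·m.
t=0.18000 s (step 12): theta=2.44456 2.28064 0.13962 1.51254 rad, w=8.27827 2.84858 -1.03434 8.15172 rad/s, tcp=-0.40458 0.00437 0.74811 m, tau=-71.89157 37.80019 6.84084 -9.92623 N·m.
t=0.22500 s (step 15): theta=2.75633 2.35947 0.12658 1.78720 rad, w=5.60971 0.72794 0.36293 4.32299 rad/s, tcp=-0.53647 0.07121 0.54953 m, tau=-48.95339 23.59242 3.42581 -10.43744 N·m.
t=0.27000 s (step 18): theta=2.95605 2.35070 0.15748 1.92226 rad, w=3.32206 -1.09079 0.83169 1.90618 rad/s, tcp=-0.62269 0.14203 0.38843 m, tau=-35.62511 16.61007 -2.38543 -9.83653 N·m.
t=0.31500 s (step 21): theta=3.06312 2.26496 0.18512 1.97703 rad, w=1.51910 -2.66451 0.27364 0.68897 rad/s, tcp=-0.68436 0.21191 0.26082 m, tau=-33.59140 20.61178 -6.62983 -8.79714 N·m.
t=0.36000 s (step 24): theta=3.10092 2.11830 0.17536 1.99630 rad, w=0.24180 -3.76418 -0.72097 0.24398 rad/s, tcp=-0.73595 0.27549 0.15934 m, tau=-38.31314 29.55367 -7.69243 -7.59225 N·m.
t=0.40500 s (step 27): theta=3.09176 1.93549 0.12318 2.00362 rad, w=-0.57959 -4.26772 -1.54151 0.08936 rad/s, tcp=-0.78384 0.33016 0.07732 m, tau=-44.87827 37.46691 -6.33085 -6.33964 N·m.
t=0.45000 s (step 30): theta=3.05397 1.74198 0.04325 2.00511 rad, w=-1.04605 -4.26454 -1.94412 -0.03507 rad/s, tcp=-0.82917 0.37587 0.01000 m, tau=-49.97029 41.79197 -4.04614 -5.14679 N·m.
t=0.49500 s (step 33): theta=3.00170 1.55682 -0.04590 2.00028 rad, w=-1.23363 -3.92118 -1.96696 -0.19413 rad/s, tcp=-0.87076 0.41362 -0.04559 m, tau=-52.31237 42.53210 -1.89534 -4.11458 N·m.
t=0.54000 s (step 36): theta=2.94596 1.39184 -0.13006 1.98767 rad, w=-1.21264 -3.38742 -1.74420 -0.37226 rad/s, tcp=-0.90724 0.44445 -0.09125 m, tau=-52.29570 40.88994 -0.23837 -3.28479 N·m.
t=0.58500 s (step 39): theta=2.89438 1.25287 -0.20132 1.96751 rad, w=-1.06155 -2.78092 -1.41229 -0.52217 rad/s, tcp=-0.93792 0.46919 -0.12841 m, tau=-50.99544 38.20251 0.97031 -2.66397 N·m.
t=0.63000 s (step 42): theta=2.85113 1.14115 -0.25714 1.94182 rad, w=-0.85308 -2.18772 -1.07028 -0.61413 rad/s, tcp=-0.96291 0.48862 -0.15841 m, tau=-49.29556 35.40490 1.86459 -2.21967 N·m.
t=0.67500 s (step 45): theta=2.81750 1.05473 -0.29845 1.91338 rad, w=-0.64164 -1.66338 -0.77315 -0.64460 rad/s, tcp=-0.98279 0.50355 -0.18248 m, tau=-47.67523 32.96529 2.54186 -1.90551 N·m.
t=0.72000 s (step 48): theta=2.79284 0.98984 -0.32780 1.88468 rad, w=-0.45842 -1.23369 -0.53991 -0.62755 rad/s, tcp=-0.99841 0.51482 -0.20171 m, tau=-46.30838 31.02379 3.05655 -1.67886 N·m.
t=0.76500 s (step 51): theta=2.77556 0.94211 -0.34805 1.85744 rad, w=-0.31461 -0.90050 -0.36792 -0.58177 rad/s, tcp=-1.01061 0.52324 -0.21704 m, tau=-45.21162 29.55118 3.44211 -1.50848 N·m.
t=0.81000 s (step 54): theta=2.76388 0.90743 -0.36172 1.83260 rad, w=-0.20890 -0.65157 -0.24562 -0.52292 rad/s, tcp=-1.02018 0.52950 -0.22923 m, tau=-44.34396 28.45777 3.72508 -1.37458 N·m.
t=0.85500 s (step 57): theta=2.75624 0.88239 -0.37075 1.81048 rad, w=-0.13443 -0.46958 -0.16024 -0.46136 rad/s, tcp=-1.02772 0.53416 -0.23891 m, tau=-43.65544 27.64938 3.92900 -1.26568 N·m.
t=0.90000 s (step 60): theta=2.75141 0.86437 -0.37656 1.79108 rad, w=-0.08324 -0.33775 -0.10099 -0.40281 rad/s, tcp=-1.03372 0.53763 -0.24660 m, tau=-43.10445 27.04845 4.07413 -1.17527 N·m.
t=0.94500 s (step 63): theta=2.74848 0.85142 -0.38014 1.77418 rad, w=-0.04847 -0.24227 -0.05983 -0.34992 rad/s, tcp=-1.03855 0.54025 -0.25270 m, tau=-42.66051 26.59765 4.17683 -1.09946 N·m.
t=0.99000 s (step 66): theta=2.74685 0.84214 -0.38216 1.75952 rad, w=-0.02547 -0.17350 -0.03167 -0.30286 rad/s, tcp=-1.04248 0.54222 -0.25753 m, tau=-42.30337 26.25815 4.24961 -1.03586 N·m.
t=1.03500 s (step 69): theta=2.74603 0.83546 -0.38316 1.74689 rad, w=-0.01232 -0.12618 -0.01433 -0.25970 rad/s, tcp=-1.04570 0.54373 -0.26135 m, tau=-42.01966 26.00535 4.30179 -0.98303 N·m.
t=1.08000 s (step 72): theta=2.74563 0.83053 -0.38358 1.73611 rad, w=-0.00633 -0.09471 -0.00489 -0.22028 rad/s, tcp=-1.04836 0.54489 -0.26439 m, tau=-41.79060 25.81447 4.33956 -0.93905 N·m.
t=1.12500 s (step 75): theta=2.74541 0.82679 -0.38367 1.72700 rad, w=-0.00362 -0.07252 0.00061 -0.18626 rad/s, tcp=-1.05059 0.54580 -0.26679 m, tau=-41.59973 25.66391 4.36691 -0.90197 N·m.
t=1.17000 s (step 78): theta=2.74529 0.82392 -0.38355 1.71928 rad, w=-0.00204 -0.05580 0.00423 -0.15782 rad/s, tcp=-1.05246 0.54650 -0.26868 m, tau=-41.44159 25.54363 4.38686 -0.87072 N·m.
t=1.21500 s (step 81): theta=2.74522 0.82171 -0.38331 1.71273 rad, w=-0.00090 -0.04283 0.00668 -0.13413 rad/s, tcp=-1.05405 0.54705 -0.27017 m, tau=-41.31415 25.44900 4.40165 -0.84461 N·m.
t=1.26000 s (step 84): theta=2.74520 0.82002 -0.38297 1.70716 rad, w=-0.00010 -0.03286 0.00816 -0.11421 rad/s, tcp=-1.05539 0.54749 -0.27134 m, tau=-41.21475 25.37672 4.41276 -0.82294 N·m.
t=1.27500 s (step 85): theta=2.74520 0.81954 -0.38285 1.70549 rad, w=0.00008 -0.03012 0.00846 -0.10825 rad/s, tcp=-1.05579 0.54761 -0.27168 m.
final theta (rad): 2.74520 0.81954 -0.38285 1.70549


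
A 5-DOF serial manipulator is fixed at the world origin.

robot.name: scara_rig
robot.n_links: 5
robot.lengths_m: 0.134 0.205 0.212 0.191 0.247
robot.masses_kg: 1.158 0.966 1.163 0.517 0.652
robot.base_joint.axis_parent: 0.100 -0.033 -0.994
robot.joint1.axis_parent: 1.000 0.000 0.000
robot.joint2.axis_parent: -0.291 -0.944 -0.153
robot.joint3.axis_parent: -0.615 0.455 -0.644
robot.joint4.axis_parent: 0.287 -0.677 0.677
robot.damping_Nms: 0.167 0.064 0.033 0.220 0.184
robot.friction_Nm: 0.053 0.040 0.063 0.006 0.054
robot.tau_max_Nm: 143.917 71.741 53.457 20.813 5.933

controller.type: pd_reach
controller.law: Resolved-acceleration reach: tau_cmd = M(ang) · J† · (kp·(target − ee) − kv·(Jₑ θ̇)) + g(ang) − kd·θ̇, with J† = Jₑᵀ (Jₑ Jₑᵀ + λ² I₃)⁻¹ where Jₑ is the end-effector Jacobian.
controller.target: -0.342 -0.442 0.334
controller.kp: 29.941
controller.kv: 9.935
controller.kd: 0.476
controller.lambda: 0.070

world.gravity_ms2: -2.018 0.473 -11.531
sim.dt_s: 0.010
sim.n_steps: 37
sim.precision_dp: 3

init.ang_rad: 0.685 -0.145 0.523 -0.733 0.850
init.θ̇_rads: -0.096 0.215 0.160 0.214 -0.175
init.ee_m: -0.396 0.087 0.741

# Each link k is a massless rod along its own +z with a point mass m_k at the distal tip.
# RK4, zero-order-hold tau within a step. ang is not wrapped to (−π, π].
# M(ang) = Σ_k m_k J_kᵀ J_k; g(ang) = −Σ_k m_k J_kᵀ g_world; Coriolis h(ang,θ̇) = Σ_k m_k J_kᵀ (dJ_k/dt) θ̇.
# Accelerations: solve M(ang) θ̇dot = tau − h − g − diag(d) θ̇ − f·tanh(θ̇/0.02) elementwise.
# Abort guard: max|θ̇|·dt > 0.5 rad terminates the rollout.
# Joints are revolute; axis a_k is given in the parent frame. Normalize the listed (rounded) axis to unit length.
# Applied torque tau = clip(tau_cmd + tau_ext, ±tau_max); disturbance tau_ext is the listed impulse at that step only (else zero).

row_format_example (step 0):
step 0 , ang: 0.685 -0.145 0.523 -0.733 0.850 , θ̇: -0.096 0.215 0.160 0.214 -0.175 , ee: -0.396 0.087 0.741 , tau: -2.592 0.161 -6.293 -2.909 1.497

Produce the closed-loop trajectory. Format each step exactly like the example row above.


step 1 , ang: 0.684 -0.144 0.525 -0.734 0.851 , θ̇: -0.059 0.049 0.204 -0.406 0.265 , ee: -0.397 0.087 0.740 , tau: -2.303 -0.069 -6.250 -2.208 1.076
step 2 , ang: 0.683 -0.144 0.527 -0.740 0.855 , θ̇: -0.156 -0.089 0.252 -0.842 0.530 , ee: -0.398 0.085 0.738 , tau: -2.006 -0.252 -6.121 -1.685 0.790
step 3 , ang: 0.681 -0.145 0.530 -0.750 0.861 , θ̇: -0.312 -0.198 0.304 -1.121 0.762 , ee: -0.398 0.081 0.736 , tau: -1.728 -0.337 -5.973 -1.304 0.553
step 4 , ang: 0.677 -0.148 0.533 -0.762 0.869 , θ̇: -0.457 -0.286 0.363 -1.380 0.861 , ee: -0.399 0.077 0.733 , tau: -1.496 -0.347 -5.828 -0.987 0.407
step 5 , ang: 0.672 -0.151 0.537 -0.777 0.879 , θ̇: -0.611 -0.349 0.425 -1.525 1.002 , ee: -0.399 0.072 0.730 , tau: -1.292 -0.272 -5.705 -0.765 0.257
step 6 , ang: 0.665 -0.155 0.542 -0.793 0.889 , θ̇: -0.726 -0.394 0.493 -1.695 1.024 , ee: -0.400 0.067 0.726 , tau: -1.134 -0.157 -5.603 -0.566 0.181
step 7 , ang: 0.657 -0.159 0.547 -0.810 0.900 , θ̇: -0.845 -0.417 0.562 -1.757 1.128 , ee: -0.400 0.060 0.722 , tau: -0.995 0.013 -5.527 -0.442 0.075
step 8 , ang: 0.648 -0.163 0.553 -0.828 0.911 , θ̇: -0.922 -0.427 0.635 -1.873 1.103 , ee: -0.400 0.054 0.718 , tau: -0.894 0.187 -5.470 -0.314 0.042
step 9 , ang: 0.639 -0.167 0.560 -0.847 0.922 , θ̇: -1.010 -0.419 0.707 -1.877 1.188 , ee: -0.400 0.047 0.714 , tau: -0.801 0.390 -5.436 -0.254 -0.039
step 10 , ang: 0.628 -0.171 0.567 -0.866 0.934 , θ̇: -1.056 -0.403 0.783 -1.957 1.128 , ee: -0.400 0.040 0.710 , tau: -0.738 0.569 -5.416 -0.172 -0.042
step 11 , ang: 0.617 -0.175 0.575 -0.886 0.946 , θ̇: -1.122 -0.372 0.855 -1.916 1.205 , ee: -0.400 0.032 0.706 , tau: -0.674 0.764 -5.416 -0.155 -0.108
step 12 , ang: 0.606 -0.179 0.584 -0.905 0.957 , θ̇: -1.147 -0.336 0.931 -1.972 1.117 , ee: -0.399 0.025 0.701 , tau: -0.635 0.916 -5.423 -0.102 -0.089
step 13 , ang: 0.594 -0.182 0.594 -0.925 0.969 , θ̇: -1.198 -0.289 1.000 -1.897 1.189 , ee: -0.399 0.017 0.697 , tau: -0.590 1.079 -5.448 -0.116 -0.145
step 14 , ang: 0.582 -0.184 0.604 -0.944 0.980 , θ̇: -1.209 -0.241 1.073 -1.936 1.079 , ee: -0.398 0.009 0.692 , tau: -0.566 1.188 -5.475 -0.082 -0.108
step 15 , ang: 0.570 -0.187 0.615 -0.963 0.991 , θ̇: -1.251 -0.183 1.137 -1.836 1.150 , ee: -0.398 0.002 0.688 , tau: -0.532 1.307 -5.517 -0.117 -0.158
step 16 , ang: 0.558 -0.188 0.627 -0.981 1.002 , θ̇: -1.253 -0.127 1.206 -1.865 1.023 , ee: -0.397 -0.006 0.683 , tau: -0.516 1.368 -5.559 -0.096 -0.107
step 17 , ang: 0.545 -0.189 0.639 -0.999 1.013 , θ̇: -1.290 -0.063 1.264 -1.746 1.094 , ee: -0.397 -0.014 0.678 , tau: -0.489 1.441 -5.614 -0.147 -0.152
step 18 , ang: 0.532 -0.189 0.652 -1.017 1.023 , θ̇: -1.286 -0.004 1.327 -1.768 0.954 , ee: -0.396 -0.022 0.673 , tau: -0.479 1.454 -5.665 -0.136 -0.090
step 19 , ang: 0.519 -0.189 0.666 -1.034 1.033 , θ̇: -1.322 0.060 1.376 -1.639 1.021 , ee: -0.396 -0.029 0.668 , tau: -0.456 1.487 -5.726 -0.197 -0.129
step 20 , ang: 0.506 -0.188 0.680 -1.050 1.042 , θ̇: -1.317 0.118 1.432 -1.654 0.876 , ee: -0.395 -0.037 0.664 , tau: -0.449 1.463 -5.782 -0.195 -0.061
step 21 , ang: 0.492 -0.187 0.694 -1.066 1.051 , θ̇: -1.349 0.181 1.474 -1.517 0.945 , ee: -0.395 -0.045 0.659 , tau: -0.429 1.459 -5.851 -0.265 -0.096
step 22 , ang: 0.479 -0.185 0.709 -1.082 1.060 , θ̇: -1.340 0.237 1.522 -1.529 0.796 , ee: -0.394 -0.052 0.654 , tau: -0.425 1.397 -5.913 -0.269 -0.022
step 23 , ang: 0.465 -0.182 0.725 -1.096 1.068 , θ̇: -1.368 0.298 1.555 -1.389 0.864 , ee: -0.394 -0.060 0.649 , tau: -0.409 1.357 -5.988 -0.345 -0.054
step 24 , ang: 0.452 -0.179 0.741 -1.110 1.076 , θ̇: -1.355 0.352 1.595 -1.400 0.713 , ee: -0.394 -0.067 0.644 , tau: -0.408 1.263 -6.053 -0.354 0.024
step 25 , ang: 0.438 -0.175 0.757 -1.123 1.084 , θ̇: -1.380 0.408 1.619 -1.259 0.781 , ee: -0.394 -0.075 0.639 , tau: -0.394 1.196 -6.131 -0.435 -0.004
step 26 , ang: 0.424 -0.171 0.773 -1.136 1.091 , θ̇: -1.363 0.458 1.651 -1.270 0.630 , ee: -0.394 -0.082 0.634 , tau: -0.395 1.076 -6.199 -0.447 0.076
step 27 , ang: 0.411 -0.166 0.790 -1.148 1.097 , θ̇: -1.384 0.510 1.665 -1.130 0.698 , ee: -0.393 -0.090 0.628 , tau: -0.384 0.986 -6.278 -0.531 0.051
step 28 , ang: 0.397 -0.160 0.806 -1.159 1.103 , θ̇: -1.363 0.556 1.688 -1.143 0.549 , ee: -0.393 -0.097 0.623 , tau: -0.387 0.847 -6.347 -0.546 0.133
step 29 , ang: 0.383 -0.155 0.823 -1.170 1.109 , θ̇: -1.379 0.603 1.694 -1.006 0.616 , ee: -0.393 -0.104 0.618 , tau: -0.379 0.739 -6.427 -0.632 0.109
step 30 , ang: 0.370 -0.148 0.840 -1.180 1.115 , θ̇: -1.353 0.644 1.707 -1.022 0.471 , ee: -0.394 -0.111 0.613 , tau: -0.385 0.586 -6.494 -0.648 0.192
step 31 , ang: 0.356 -0.142 0.857 -1.190 1.120 , θ̇: -1.364 0.685 1.704 -0.890 0.538 , ee: -0.394 -0.119 0.608 , tau: -0.380 0.466 -6.574 -0.733 0.169
step 32 , ang: 0.343 -0.135 0.874 -1.199 1.124 , θ̇: -1.333 0.721 1.709 -0.910 0.397 , ee: -0.394 -0.126 0.602 , tau: -0.389 0.305 -6.639 -0.749 0.251
step 33 , ang: 0.329 -0.127 0.891 -1.207 1.129 , θ̇: -1.339 0.757 1.696 -0.782 0.465 , ee: -0.394 -0.133 0.597 , tau: -0.386 0.177 -6.716 -0.834 0.230
step 34 , ang: 0.316 -0.120 0.908 -1.215 1.133 , θ̇: -1.302 0.790 1.692 -0.807 0.328 , ee: -0.394 -0.140 0.591 , tau: -0.399 0.011 -6.777 -0.848 0.311
step 35 , ang: 0.303 -0.112 0.925 -1.223 1.136 , θ̇: -1.304 0.821 1.671 -0.684 0.398 , ee: -0.394 -0.147 0.586 , tau: -0.400 -0.120 -6.850 -0.931 0.288
step 36 , ang: 0.290 -0.103 0.942 -1.230 1.140 , θ̇: -1.262 0.849 1.658 -0.715 0.263 , ee: -0.395 -0.154 0.581 , tau: -0.416 -0.287 -6.905 -0.942 0.368
step 37 , ang: 0.278 -0.095 0.958 -1.236 1.143 , θ̇: -1.259 0.876 1.629 -0.597 0.337 , ee: -0.395 -0.161 0.575


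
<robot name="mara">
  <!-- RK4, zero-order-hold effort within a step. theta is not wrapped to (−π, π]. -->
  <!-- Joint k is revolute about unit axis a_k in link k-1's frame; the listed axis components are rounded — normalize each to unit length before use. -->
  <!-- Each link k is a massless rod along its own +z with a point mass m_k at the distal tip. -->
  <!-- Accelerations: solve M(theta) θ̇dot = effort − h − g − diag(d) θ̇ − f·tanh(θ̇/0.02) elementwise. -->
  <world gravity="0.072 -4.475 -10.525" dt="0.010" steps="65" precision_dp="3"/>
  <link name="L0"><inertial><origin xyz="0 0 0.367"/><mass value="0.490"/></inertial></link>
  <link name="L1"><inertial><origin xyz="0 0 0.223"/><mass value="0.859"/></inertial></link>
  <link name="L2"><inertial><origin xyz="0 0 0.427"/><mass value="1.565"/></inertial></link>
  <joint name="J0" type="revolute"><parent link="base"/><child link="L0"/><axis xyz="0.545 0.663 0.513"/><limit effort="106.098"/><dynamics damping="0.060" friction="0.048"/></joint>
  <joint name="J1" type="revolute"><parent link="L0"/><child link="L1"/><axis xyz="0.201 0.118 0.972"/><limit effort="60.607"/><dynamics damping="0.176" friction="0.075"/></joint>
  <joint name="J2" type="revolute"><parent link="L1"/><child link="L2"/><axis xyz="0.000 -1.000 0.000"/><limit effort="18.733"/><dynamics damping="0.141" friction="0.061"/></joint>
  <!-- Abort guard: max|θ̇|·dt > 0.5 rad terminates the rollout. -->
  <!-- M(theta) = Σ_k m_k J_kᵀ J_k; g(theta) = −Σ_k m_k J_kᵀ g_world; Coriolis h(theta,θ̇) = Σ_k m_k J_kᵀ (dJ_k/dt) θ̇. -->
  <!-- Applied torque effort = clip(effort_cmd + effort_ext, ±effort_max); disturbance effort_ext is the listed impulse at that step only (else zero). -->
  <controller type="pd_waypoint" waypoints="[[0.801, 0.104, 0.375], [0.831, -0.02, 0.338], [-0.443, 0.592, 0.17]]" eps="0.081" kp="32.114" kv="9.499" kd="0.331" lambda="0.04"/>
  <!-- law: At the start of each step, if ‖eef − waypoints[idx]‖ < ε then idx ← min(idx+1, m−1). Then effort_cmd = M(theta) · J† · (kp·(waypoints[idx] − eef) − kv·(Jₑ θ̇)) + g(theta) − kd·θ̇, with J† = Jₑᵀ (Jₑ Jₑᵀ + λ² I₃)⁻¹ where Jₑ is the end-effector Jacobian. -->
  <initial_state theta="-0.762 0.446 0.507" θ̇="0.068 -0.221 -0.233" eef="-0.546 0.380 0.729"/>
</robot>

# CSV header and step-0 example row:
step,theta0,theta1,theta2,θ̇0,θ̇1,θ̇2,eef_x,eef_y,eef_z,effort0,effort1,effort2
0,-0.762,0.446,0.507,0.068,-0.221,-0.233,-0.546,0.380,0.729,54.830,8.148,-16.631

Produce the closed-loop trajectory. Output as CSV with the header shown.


step,theta0,theta1,theta2,θ̇0,θ̇1,θ̇2,eef_x,eef_y,eef_z,effort0,effort1,effort2
1,-0.754,0.427,0.506,1.413,-3.504,0.113,-0.544,0.380,0.730,53.782,8.614,-15.760
2,-0.735,0.379,0.510,2.500,-5.910,0.543,-0.541,0.380,0.732,54.615,8.508,-14.931
3,-0.705,0.310,0.518,3.509,-7.858,1.211,-0.536,0.379,0.735,54.507,7.813,-14.105
4,-0.665,0.223,0.535,4.443,-9.297,2.133,-0.529,0.376,0.738,51.394,6.386,-13.189
5,-0.616,0.126,0.561,5.226,-10.044,3.187,-0.520,0.372,0.742,45.126,4.296,-12.111
6,-0.561,0.025,0.598,5.798,-10.097,4.181,-0.508,0.367,0.745,37.245,1.888,-10.882
7,-0.501,-0.074,0.644,6.167,-9.668,4.970,-0.494,0.360,0.747,29.406,-0.449,-9.590
8,-0.438,-0.168,0.697,6.378,-9.016,5.507,-0.477,0.352,0.749,22.478,-2.466,-8.340
9,-0.374,-0.254,0.753,6.482,-8.321,5.812,-0.458,0.343,0.750,16.675,-4.069,-7.216
10,-0.309,-0.334,0.812,6.516,-7.677,5.929,-0.437,0.333,0.750,11.912,-5.258,-6.257
11,-0.244,-0.408,0.872,6.509,-7.117,5.905,-0.415,0.322,0.750,8.019,-6.077,-5.474
12,-0.179,-0.477,0.930,6.477,-6.646,5.780,-0.391,0.311,0.749,4.827,-6.580,-4.858
13,-0.114,-0.541,0.987,6.430,-6.255,5.582,-0.365,0.300,0.748,2.192,-6.824,-4.390
14,-0.050,-0.602,1.041,6.377,-5.931,5.335,-0.339,0.290,0.746,0.001,-6.861,-4.045
15,0.013,-0.660,1.093,6.320,-5.661,5.052,-0.311,0.279,0.743,-1.836,-6.736,-3.799
16,0.076,-0.716,1.142,6.264,-5.433,4.744,-0.283,0.268,0.740,-3.387,-6.487,-3.631
17,0.138,-0.769,1.188,6.208,-5.237,4.420,-0.255,0.257,0.737,-4.706,-6.146,-3.520
18,0.200,-0.820,1.231,6.154,-5.063,4.086,-0.226,0.247,0.733,-5.836,-5.741,-3.448
19,0.261,-0.870,1.270,6.102,-4.904,3.746,-0.197,0.237,0.729,-6.809,-5.294,-3.400
20,0.322,-0.918,1.306,6.053,-4.754,3.404,-0.168,0.228,0.725,-7.652,-4.824,-3.365
21,0.382,-0.965,1.338,6.005,-4.608,3.063,-0.139,0.219,0.720,-8.386,-4.345,-3.331
22,0.442,-1.010,1.367,5.960,-4.461,2.725,-0.110,0.210,0.715,-9.030,-3.872,-3.290
23,0.502,-1.054,1.392,5.915,-4.311,2.393,-0.081,0.202,0.710,-9.597,-3.414,-3.238
24,0.561,-1.097,1.415,5.871,-4.155,2.069,-0.052,0.194,0.705,-10.099,-2.978,-3.168
25,0.619,-1.137,1.434,5.826,-3.991,1.756,-0.024,0.186,0.699,-10.547,-2.572,-3.078
26,0.677,-1.176,1.450,5.780,-3.818,1.454,0.004,0.179,0.694,-10.950,-2.201,-2.966
27,0.735,-1.214,1.463,5.731,-3.637,1.165,0.031,0.172,0.688,-11.314,-1.867,-2.831
28,0.792,-1.249,1.473,5.680,-3.446,0.890,0.058,0.166,0.682,-11.648,-1.573,-2.673
29,0.848,-1.283,1.481,5.624,-3.247,0.631,0.085,0.160,0.676,-11.955,-1.322,-2.492
30,0.904,-1.314,1.486,5.563,-3.041,0.388,0.111,0.154,0.669,-12.242,-1.113,-2.291
31,0.959,-1.343,1.489,5.497,-2.829,0.162,0.137,0.149,0.663,-12.512,-0.947,-2.070
32,1.014,-1.371,1.489,5.423,-2.613,-0.046,0.162,0.144,0.657,-12.769,-0.823,-1.833
33,1.068,-1.396,1.488,5.344,-2.395,-0.233,0.186,0.139,0.650,-13.017,-0.741,-1.591
34,1.121,-1.418,1.485,5.256,-2.176,-0.404,0.210,0.134,0.644,-13.257,-0.698,-1.335
35,1.173,-1.439,1.480,5.159,-1.959,-0.558,0.234,0.130,0.637,-13.490,-0.693,-1.067
36,1.224,-1.458,1.473,5.054,-1.745,-0.697,0.257,0.126,0.631,-13.717,-0.725,-0.789
37,1.274,-1.474,1.466,4.939,-1.537,-0.820,0.279,0.122,0.624,-13.938,-0.789,-0.504
38,1.323,-1.488,1.457,4.815,-1.335,-0.929,0.301,0.118,0.617,-14.152,-0.885,-0.213
39,1.370,-1.501,1.447,4.683,-1.142,-1.024,0.322,0.115,0.610,-14.358,-1.008,0.080
40,1.416,-1.511,1.437,4.542,-0.958,-1.106,0.343,0.111,0.603,-14.554,-1.156,0.373
41,1.461,-1.520,1.425,4.393,-0.784,-1.176,0.363,0.108,0.596,-14.739,-1.325,0.664
42,1.504,-1.527,1.413,4.237,-0.622,-1.235,0.383,0.105,0.588,-14.911,-1.512,0.951
43,1.546,-1.532,1.401,4.076,-0.472,-1.284,0.402,0.102,0.581,-15.066,-1.713,1.232
44,1.586,-1.536,1.388,3.909,-0.335,-1.323,0.421,0.099,0.574,-15.203,-1.924,1.505
45,1.624,-1.539,1.374,3.739,-0.210,-1.354,0.439,0.097,0.566,-15.320,-2.143,1.768
46,1.660,-1.541,1.361,3.566,-0.098,-1.377,0.456,0.094,0.559,-15.416,-2.365,2.020
47,1.695,-1.541,1.347,3.392,0.000,-1.394,0.473,0.092,0.551,-15.489,-2.586,2.260
48,1.728,-1.541,1.333,3.218,0.084,-1.405,0.489,0.090,0.544,-15.539,-2.791,2.486
49,1.760,-1.540,1.319,3.044,0.155,-1.411,0.505,0.088,0.536,-15.566,-2.990,2.698
50,1.789,-1.538,1.305,2.873,0.215,-1.412,0.520,0.086,0.528,-15.569,-3.183,2.895
51,1.817,-1.535,1.290,2.705,0.265,-1.409,0.535,0.085,0.521,-15.550,-3.367,3.077
52,1.843,-1.532,1.276,2.540,0.306,-1.402,0.549,0.083,0.513,-15.509,-3.540,3.244
53,1.868,-1.529,1.262,2.380,0.338,-1.391,0.562,0.082,0.506,-15.447,-3.703,3.395
54,1.891,-1.526,1.249,2.226,0.361,-1.378,0.575,0.081,0.499,-15.367,-3.853,3.531
55,1.912,-1.522,1.235,2.077,0.378,-1.361,0.587,0.080,0.492,-15.269,-3.990,3.652
56,1.932,-1.518,1.221,1.934,0.388,-1.343,0.599,0.079,0.485,-15.155,-4.113,3.758
57,1.951,-1.514,1.208,1.797,0.392,-1.322,0.610,0.078,0.478,-15.027,-4.224,3.851
58,1.968,-1.510,1.195,1.666,0.391,-1.300,0.621,0.078,0.471,-14.886,-4.321,3.931
59,1.984,-1.506,1.182,1.542,0.386,-1.276,0.631,0.077,0.465,-14.735,-4.406,3.998
60,1.999,-1.503,1.169,1.425,0.377,-1.250,0.641,0.077,0.458,-14.575,-4.479,4.054
61,2.013,-1.499,1.157,1.314,0.365,-1.224,0.650,0.077,0.452,-14.408,-4.540,4.100
62,2.026,-1.495,1.145,1.209,0.351,-1.196,0.658,0.077,0.446,-14.235,-4.591,4.135
63,2.037,-1.492,1.133,1.111,0.334,-1.167,0.667,0.077,0.441,-14.058,-4.631,4.161
64,2.048,-1.489,1.122,1.018,0.316,-1.138,0.674,0.077,0.435,-13.877,-4.663,4.179
65,2.058,-1.486,1.110,0.931,0.296,-1.108,0.682,0.077,0.430,,,


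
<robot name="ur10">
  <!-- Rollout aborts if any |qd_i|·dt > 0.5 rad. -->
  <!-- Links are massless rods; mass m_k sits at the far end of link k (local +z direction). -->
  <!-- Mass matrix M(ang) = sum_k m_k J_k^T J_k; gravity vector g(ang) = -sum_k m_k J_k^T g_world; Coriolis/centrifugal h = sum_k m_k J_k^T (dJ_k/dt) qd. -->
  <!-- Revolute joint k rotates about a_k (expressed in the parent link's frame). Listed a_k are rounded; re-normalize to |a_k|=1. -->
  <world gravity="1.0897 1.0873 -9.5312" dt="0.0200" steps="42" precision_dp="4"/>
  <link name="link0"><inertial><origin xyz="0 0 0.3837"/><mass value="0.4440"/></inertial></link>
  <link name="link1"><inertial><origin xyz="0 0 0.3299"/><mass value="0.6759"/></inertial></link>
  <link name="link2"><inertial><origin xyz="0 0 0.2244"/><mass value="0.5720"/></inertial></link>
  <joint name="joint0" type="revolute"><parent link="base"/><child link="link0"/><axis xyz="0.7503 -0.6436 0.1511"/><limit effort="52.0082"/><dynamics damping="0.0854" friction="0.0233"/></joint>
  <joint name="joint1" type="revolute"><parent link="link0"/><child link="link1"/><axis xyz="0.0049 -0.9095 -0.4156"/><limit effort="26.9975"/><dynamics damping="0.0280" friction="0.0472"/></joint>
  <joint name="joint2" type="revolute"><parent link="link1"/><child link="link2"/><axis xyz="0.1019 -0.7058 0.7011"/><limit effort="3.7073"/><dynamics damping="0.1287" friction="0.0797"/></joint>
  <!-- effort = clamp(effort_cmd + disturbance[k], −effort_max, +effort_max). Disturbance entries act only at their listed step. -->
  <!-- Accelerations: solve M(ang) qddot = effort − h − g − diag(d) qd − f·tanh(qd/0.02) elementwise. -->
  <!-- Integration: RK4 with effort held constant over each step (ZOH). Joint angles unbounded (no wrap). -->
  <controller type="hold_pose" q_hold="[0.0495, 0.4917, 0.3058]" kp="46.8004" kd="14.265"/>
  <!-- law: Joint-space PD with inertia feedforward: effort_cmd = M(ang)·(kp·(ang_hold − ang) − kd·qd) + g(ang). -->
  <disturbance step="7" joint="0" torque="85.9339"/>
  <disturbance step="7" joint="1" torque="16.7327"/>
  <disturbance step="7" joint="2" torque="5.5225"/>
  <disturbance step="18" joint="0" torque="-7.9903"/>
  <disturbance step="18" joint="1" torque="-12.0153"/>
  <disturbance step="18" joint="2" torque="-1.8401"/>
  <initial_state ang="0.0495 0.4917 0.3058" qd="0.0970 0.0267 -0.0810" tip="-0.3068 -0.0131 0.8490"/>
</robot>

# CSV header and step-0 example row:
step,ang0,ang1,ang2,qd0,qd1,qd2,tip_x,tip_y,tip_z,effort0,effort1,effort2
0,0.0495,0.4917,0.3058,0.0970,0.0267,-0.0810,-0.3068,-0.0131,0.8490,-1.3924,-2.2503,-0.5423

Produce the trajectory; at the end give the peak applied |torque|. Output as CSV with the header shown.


step,ang0,ang1,ang2,qd0,qd1,qd2,tip_x,tip_y,tip_z,effort0,effort1,effort2
1,0.0511,0.4919,0.3060,0.0687,0.0191,-0.0568,-0.3078,-0.0142,0.8486,-1.1335,-2.1897,-0.5249
2,0.0522,0.4919,0.3064,0.0472,0.0156,-0.0493,-0.3085,-0.0150,0.8483,-0.9281,-2.1427,-0.5105
3,0.0530,0.4919,0.3070,0.0309,0.0138,-0.0479,-0.3090,-0.0155,0.8481,-0.7658,-2.1058,-0.4991
4,0.0534,0.4919,0.3075,0.0187,0.0127,-0.0486,-0.3093,-0.0158,0.8479,-0.6383,-2.0768,-0.4900
5,0.0536,0.4919,0.3080,0.0097,0.0119,-0.0502,-0.3094,-0.0160,0.8478,-0.5394,-2.0541,-0.4829
6,0.0537,0.4918,0.3085,0.0033,0.0113,-0.0520,-0.3095,-0.0161,0.8478,-0.4632,-2.0362,-0.4773
7,0.0537,0.4918,0.3089,-0.0013,0.0108,-0.0537,-0.3095,-0.0161,0.8478,52.0082,14.7105,3.7073
8,0.0650,0.5009,0.2953,1.1250,0.8839,-1.2200,-0.3178,-0.0223,0.8443,-15.9307,-6.9508,-1.7501
9,0.0839,0.5145,0.2816,0.7772,0.4897,-0.2294,-0.3319,-0.0333,0.8377,-12.5565,-5.8217,-1.5014
10,0.0969,0.5221,0.2801,0.5254,0.3055,-0.0790,-0.3417,-0.0410,0.8325,-9.8766,-4.9561,-1.2708
11,0.1055,0.5267,0.2806,0.3326,0.1792,-0.0152,-0.3481,-0.0462,0.8290,-7.7534,-4.2853,-1.0881
12,0.1106,0.5292,0.2818,0.1867,0.0928,-0.0018,-0.3519,-0.0494,0.8269,-6.0744,-3.7630,-0.9428
13,0.1132,0.5303,0.2826,0.0777,0.0356,-0.0199,-0.3538,-0.0510,0.8258,-4.7488,-3.3565,-0.8272
14,0.1139,0.5303,0.2836,-0.0035,-0.0045,-0.0259,-0.3543,-0.0515,0.8255,-3.7055,-3.0446,-0.7387
15,0.1132,0.5297,0.2844,-0.0614,-0.0305,-0.0389,-0.3538,-0.0511,0.8257,-2.8948,-2.8045,-0.6698
16,0.1116,0.5286,0.2849,-0.1024,-0.0459,-0.0525,-0.3525,-0.0501,0.8264,-2.2595,-2.6213,-0.6165
17,0.1092,0.5274,0.2851,-0.1302,-0.0553,-0.0620,-0.3508,-0.0487,0.8274,-1.7617,-2.4794,-0.5753
18,0.1064,0.5260,0.2853,-0.1480,-0.0610,-0.0673,-0.3488,-0.0470,0.8285,-9.3629,-14.3840,-2.3834
19,0.1033,0.5094,0.3020,-0.1458,-1.5508,1.4881,-0.3425,-0.0474,0.8321,1.2969,1.3010,0.0691
20,0.1007,0.4842,0.3187,-0.1245,-0.9893,0.2993,-0.3328,-0.0492,0.8379,1.0132,0.6304,0.0112
21,0.0982,0.4679,0.3206,-0.1291,-0.6721,0.0482,-0.3250,-0.0496,0.8427,0.7893,0.0961,-0.0750
22,0.0956,0.4569,0.3196,-0.1360,-0.4512,-0.0041,-0.3189,-0.0492,0.8463,0.6107,-0.3293,-0.1522
23,0.0928,0.4495,0.3198,-0.1390,-0.2814,-0.0456,-0.3144,-0.0482,0.8489,0.4659,-0.6681,-0.2142
24,0.0900,0.4449,0.3197,-0.1388,-0.1501,-0.0883,-0.3109,-0.0468,0.8507,0.3487,-0.9391,-0.2628
25,0.0872,0.4427,0.3192,-0.1367,-0.0545,-0.1025,-0.3084,-0.0451,0.8520,0.2525,-1.1560,-0.3028
26,0.0845,0.4420,0.3186,-0.1327,0.0104,-0.0947,-0.3065,-0.0433,0.8529,0.1734,-1.3227,-0.3350
27,0.0818,0.4423,0.3184,-0.1269,0.0507,-0.0737,-0.3052,-0.0414,0.8534,0.1080,-1.4458,-0.3603
28,0.0793,0.4433,0.3186,-0.1199,0.0748,-0.0504,-0.3043,-0.0396,0.8537,0.0539,-1.5369,-0.3799
29,0.0769,0.4447,0.3191,-0.1122,0.0908,-0.0368,-0.3037,-0.0378,0.8538,0.0090,-1.6080,-0.3952
30,0.0747,0.4464,0.3198,-0.1043,0.1015,-0.0315,-0.3033,-0.0361,0.8538,-0.0284,-1.6648,-0.4072
31,0.0727,0.4483,0.3205,-0.0965,0.1078,-0.0304,-0.3030,-0.0345,0.8538,-0.0596,-1.7103,-0.4167
32,0.0708,0.4502,0.3212,-0.0890,0.1107,-0.0305,-0.3029,-0.0330,0.8536,-0.0856,-1.7470,-0.4243
33,0.0690,0.4522,0.3219,-0.0819,0.1109,-0.0310,-0.3029,-0.0316,0.8534,-0.1074,-1.7765,-0.4305
34,0.0674,0.4542,0.3226,-0.0752,0.1092,-0.0315,-0.3029,-0.0303,0.8532,-0.1257,-1.8004,-0.4356
35,0.0659,0.4561,0.3233,-0.0689,0.1061,-0.0322,-0.3030,-0.0291,0.8530,-0.1411,-1.8197,-0.4398
36,0.0646,0.4579,0.3240,-0.0631,0.1021,-0.0330,-0.3031,-0.0279,0.8527,-0.1541,-1.8354,-0.4432
37,0.0633,0.4597,0.3247,-0.0576,0.0975,-0.0339,-0.3033,-0.0269,0.8525,-0.1651,-1.8482,-0.4461
38,0.0622,0.4613,0.3253,-0.0526,0.0927,-0.0351,-0.3034,-0.0259,0.8522,-0.1744,-1.8588,-0.4485
39,0.0611,0.4629,0.3260,-0.0480,0.0878,-0.0365,-0.3036,-0.0250,0.8520,-0.1823,-1.8677,-0.4505
40,0.0602,0.4644,0.3266,-0.0437,0.0831,-0.0383,-0.3038,-0.0242,0.8518,-0.1891,-1.8753,-0.4522
41,0.0593,0.4657,0.3272,-0.0399,0.0787,-0.0404,-0.3039,-0.0235,0.8515,-0.1948,-1.8820,-0.4537
42,0.0585,0.4670,0.3278,-0.0363,0.0745,-0.0426,-0.3041,-0.0228,0.8513,,,
# max |effort| (N·m): 52.0082
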